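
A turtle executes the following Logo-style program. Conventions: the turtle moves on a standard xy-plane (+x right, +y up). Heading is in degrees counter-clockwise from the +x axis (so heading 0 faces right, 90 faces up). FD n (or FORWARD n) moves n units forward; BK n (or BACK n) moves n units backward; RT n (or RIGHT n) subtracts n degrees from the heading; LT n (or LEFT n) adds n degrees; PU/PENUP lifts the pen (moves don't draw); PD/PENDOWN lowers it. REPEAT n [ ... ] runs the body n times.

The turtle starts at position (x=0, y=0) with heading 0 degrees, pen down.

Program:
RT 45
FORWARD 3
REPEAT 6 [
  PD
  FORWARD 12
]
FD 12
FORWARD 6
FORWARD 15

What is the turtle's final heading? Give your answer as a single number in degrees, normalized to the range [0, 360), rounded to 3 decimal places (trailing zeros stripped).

Answer: 315

Derivation:
Executing turtle program step by step:
Start: pos=(0,0), heading=0, pen down
RT 45: heading 0 -> 315
FD 3: (0,0) -> (2.121,-2.121) [heading=315, draw]
REPEAT 6 [
  -- iteration 1/6 --
  PD: pen down
  FD 12: (2.121,-2.121) -> (10.607,-10.607) [heading=315, draw]
  -- iteration 2/6 --
  PD: pen down
  FD 12: (10.607,-10.607) -> (19.092,-19.092) [heading=315, draw]
  -- iteration 3/6 --
  PD: pen down
  FD 12: (19.092,-19.092) -> (27.577,-27.577) [heading=315, draw]
  -- iteration 4/6 --
  PD: pen down
  FD 12: (27.577,-27.577) -> (36.062,-36.062) [heading=315, draw]
  -- iteration 5/6 --
  PD: pen down
  FD 12: (36.062,-36.062) -> (44.548,-44.548) [heading=315, draw]
  -- iteration 6/6 --
  PD: pen down
  FD 12: (44.548,-44.548) -> (53.033,-53.033) [heading=315, draw]
]
FD 12: (53.033,-53.033) -> (61.518,-61.518) [heading=315, draw]
FD 6: (61.518,-61.518) -> (65.761,-65.761) [heading=315, draw]
FD 15: (65.761,-65.761) -> (76.368,-76.368) [heading=315, draw]
Final: pos=(76.368,-76.368), heading=315, 10 segment(s) drawn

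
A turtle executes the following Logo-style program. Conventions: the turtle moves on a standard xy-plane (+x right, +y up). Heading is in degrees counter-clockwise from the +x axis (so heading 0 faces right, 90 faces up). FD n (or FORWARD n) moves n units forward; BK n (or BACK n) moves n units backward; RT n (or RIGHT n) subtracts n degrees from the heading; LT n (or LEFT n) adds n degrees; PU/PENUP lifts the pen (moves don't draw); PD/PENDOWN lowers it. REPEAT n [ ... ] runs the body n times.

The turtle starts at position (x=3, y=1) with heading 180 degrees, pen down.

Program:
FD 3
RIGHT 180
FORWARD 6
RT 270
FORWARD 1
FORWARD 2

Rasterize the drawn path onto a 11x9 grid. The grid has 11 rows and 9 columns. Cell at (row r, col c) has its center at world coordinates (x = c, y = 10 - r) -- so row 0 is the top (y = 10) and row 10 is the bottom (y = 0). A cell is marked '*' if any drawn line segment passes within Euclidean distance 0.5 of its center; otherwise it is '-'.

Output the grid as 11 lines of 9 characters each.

Segment 0: (3,1) -> (0,1)
Segment 1: (0,1) -> (6,1)
Segment 2: (6,1) -> (6,2)
Segment 3: (6,2) -> (6,4)

Answer: ---------
---------
---------
---------
---------
---------
------*--
------*--
------*--
*******--
---------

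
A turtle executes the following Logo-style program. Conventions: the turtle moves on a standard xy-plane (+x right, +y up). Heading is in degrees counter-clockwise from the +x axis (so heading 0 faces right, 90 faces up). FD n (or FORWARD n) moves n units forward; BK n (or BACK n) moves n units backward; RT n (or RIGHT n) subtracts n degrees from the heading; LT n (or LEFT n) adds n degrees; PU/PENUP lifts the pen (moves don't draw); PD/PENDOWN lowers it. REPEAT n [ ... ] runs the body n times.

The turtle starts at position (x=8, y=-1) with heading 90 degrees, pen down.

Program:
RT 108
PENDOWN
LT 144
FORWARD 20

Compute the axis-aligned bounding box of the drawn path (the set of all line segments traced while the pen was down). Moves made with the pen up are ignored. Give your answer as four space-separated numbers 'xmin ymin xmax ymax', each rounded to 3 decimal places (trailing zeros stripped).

Executing turtle program step by step:
Start: pos=(8,-1), heading=90, pen down
RT 108: heading 90 -> 342
PD: pen down
LT 144: heading 342 -> 126
FD 20: (8,-1) -> (-3.756,15.18) [heading=126, draw]
Final: pos=(-3.756,15.18), heading=126, 1 segment(s) drawn

Segment endpoints: x in {-3.756, 8}, y in {-1, 15.18}
xmin=-3.756, ymin=-1, xmax=8, ymax=15.18

Answer: -3.756 -1 8 15.18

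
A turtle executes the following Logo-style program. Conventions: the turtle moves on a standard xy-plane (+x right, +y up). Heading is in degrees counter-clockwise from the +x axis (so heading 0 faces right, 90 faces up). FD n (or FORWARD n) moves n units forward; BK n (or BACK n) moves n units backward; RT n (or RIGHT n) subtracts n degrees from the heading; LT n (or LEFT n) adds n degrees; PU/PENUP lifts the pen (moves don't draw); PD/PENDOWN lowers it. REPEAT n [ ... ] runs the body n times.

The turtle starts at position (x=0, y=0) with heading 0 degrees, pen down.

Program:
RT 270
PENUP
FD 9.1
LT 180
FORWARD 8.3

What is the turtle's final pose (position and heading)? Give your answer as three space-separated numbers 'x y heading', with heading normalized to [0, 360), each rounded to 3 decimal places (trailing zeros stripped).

Executing turtle program step by step:
Start: pos=(0,0), heading=0, pen down
RT 270: heading 0 -> 90
PU: pen up
FD 9.1: (0,0) -> (0,9.1) [heading=90, move]
LT 180: heading 90 -> 270
FD 8.3: (0,9.1) -> (0,0.8) [heading=270, move]
Final: pos=(0,0.8), heading=270, 0 segment(s) drawn

Answer: 0 0.8 270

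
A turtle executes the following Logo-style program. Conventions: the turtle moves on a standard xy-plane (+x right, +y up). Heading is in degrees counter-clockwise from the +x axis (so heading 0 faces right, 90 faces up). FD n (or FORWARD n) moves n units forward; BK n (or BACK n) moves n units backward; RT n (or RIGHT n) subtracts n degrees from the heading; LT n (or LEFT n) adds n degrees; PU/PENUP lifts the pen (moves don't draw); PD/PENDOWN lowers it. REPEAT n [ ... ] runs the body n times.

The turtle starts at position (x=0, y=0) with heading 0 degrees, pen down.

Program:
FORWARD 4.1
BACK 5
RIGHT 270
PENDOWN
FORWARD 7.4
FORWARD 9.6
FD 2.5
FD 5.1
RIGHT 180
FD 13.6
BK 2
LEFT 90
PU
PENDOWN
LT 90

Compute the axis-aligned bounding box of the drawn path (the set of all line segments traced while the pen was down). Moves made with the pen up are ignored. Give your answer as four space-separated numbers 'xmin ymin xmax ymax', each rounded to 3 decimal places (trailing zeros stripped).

Answer: -0.9 0 4.1 24.6

Derivation:
Executing turtle program step by step:
Start: pos=(0,0), heading=0, pen down
FD 4.1: (0,0) -> (4.1,0) [heading=0, draw]
BK 5: (4.1,0) -> (-0.9,0) [heading=0, draw]
RT 270: heading 0 -> 90
PD: pen down
FD 7.4: (-0.9,0) -> (-0.9,7.4) [heading=90, draw]
FD 9.6: (-0.9,7.4) -> (-0.9,17) [heading=90, draw]
FD 2.5: (-0.9,17) -> (-0.9,19.5) [heading=90, draw]
FD 5.1: (-0.9,19.5) -> (-0.9,24.6) [heading=90, draw]
RT 180: heading 90 -> 270
FD 13.6: (-0.9,24.6) -> (-0.9,11) [heading=270, draw]
BK 2: (-0.9,11) -> (-0.9,13) [heading=270, draw]
LT 90: heading 270 -> 0
PU: pen up
PD: pen down
LT 90: heading 0 -> 90
Final: pos=(-0.9,13), heading=90, 8 segment(s) drawn

Segment endpoints: x in {-0.9, -0.9, -0.9, -0.9, -0.9, -0.9, -0.9, 0, 4.1}, y in {0, 7.4, 11, 13, 17, 19.5, 24.6}
xmin=-0.9, ymin=0, xmax=4.1, ymax=24.6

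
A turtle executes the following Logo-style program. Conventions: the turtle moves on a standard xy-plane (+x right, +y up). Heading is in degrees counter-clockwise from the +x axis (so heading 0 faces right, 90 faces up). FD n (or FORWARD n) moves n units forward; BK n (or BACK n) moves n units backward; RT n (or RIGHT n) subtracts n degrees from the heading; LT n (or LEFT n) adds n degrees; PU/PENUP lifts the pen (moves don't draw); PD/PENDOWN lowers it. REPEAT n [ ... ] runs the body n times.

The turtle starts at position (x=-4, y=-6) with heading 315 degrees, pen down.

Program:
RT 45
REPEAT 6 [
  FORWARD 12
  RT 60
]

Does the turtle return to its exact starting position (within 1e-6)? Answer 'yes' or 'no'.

Executing turtle program step by step:
Start: pos=(-4,-6), heading=315, pen down
RT 45: heading 315 -> 270
REPEAT 6 [
  -- iteration 1/6 --
  FD 12: (-4,-6) -> (-4,-18) [heading=270, draw]
  RT 60: heading 270 -> 210
  -- iteration 2/6 --
  FD 12: (-4,-18) -> (-14.392,-24) [heading=210, draw]
  RT 60: heading 210 -> 150
  -- iteration 3/6 --
  FD 12: (-14.392,-24) -> (-24.785,-18) [heading=150, draw]
  RT 60: heading 150 -> 90
  -- iteration 4/6 --
  FD 12: (-24.785,-18) -> (-24.785,-6) [heading=90, draw]
  RT 60: heading 90 -> 30
  -- iteration 5/6 --
  FD 12: (-24.785,-6) -> (-14.392,0) [heading=30, draw]
  RT 60: heading 30 -> 330
  -- iteration 6/6 --
  FD 12: (-14.392,0) -> (-4,-6) [heading=330, draw]
  RT 60: heading 330 -> 270
]
Final: pos=(-4,-6), heading=270, 6 segment(s) drawn

Start position: (-4, -6)
Final position: (-4, -6)
Distance = 0; < 1e-6 -> CLOSED

Answer: yes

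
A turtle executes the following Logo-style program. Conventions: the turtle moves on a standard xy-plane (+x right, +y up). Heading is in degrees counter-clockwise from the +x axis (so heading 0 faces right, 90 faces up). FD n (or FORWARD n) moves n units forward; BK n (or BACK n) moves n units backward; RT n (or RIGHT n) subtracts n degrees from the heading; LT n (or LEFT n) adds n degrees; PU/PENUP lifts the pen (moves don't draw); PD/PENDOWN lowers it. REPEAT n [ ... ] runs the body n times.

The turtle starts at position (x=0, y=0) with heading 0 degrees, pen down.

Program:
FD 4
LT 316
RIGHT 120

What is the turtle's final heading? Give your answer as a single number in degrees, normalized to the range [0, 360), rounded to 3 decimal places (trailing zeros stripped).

Executing turtle program step by step:
Start: pos=(0,0), heading=0, pen down
FD 4: (0,0) -> (4,0) [heading=0, draw]
LT 316: heading 0 -> 316
RT 120: heading 316 -> 196
Final: pos=(4,0), heading=196, 1 segment(s) drawn

Answer: 196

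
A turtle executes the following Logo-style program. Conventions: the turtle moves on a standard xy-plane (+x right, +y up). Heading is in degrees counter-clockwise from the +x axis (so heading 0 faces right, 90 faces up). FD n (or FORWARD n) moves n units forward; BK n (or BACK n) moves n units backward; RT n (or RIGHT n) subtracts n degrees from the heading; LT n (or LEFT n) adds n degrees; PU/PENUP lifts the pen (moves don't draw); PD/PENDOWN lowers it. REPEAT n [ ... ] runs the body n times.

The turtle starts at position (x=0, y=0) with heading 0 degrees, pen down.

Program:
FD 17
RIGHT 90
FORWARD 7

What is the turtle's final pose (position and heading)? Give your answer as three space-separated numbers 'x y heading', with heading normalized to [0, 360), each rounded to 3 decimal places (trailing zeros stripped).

Executing turtle program step by step:
Start: pos=(0,0), heading=0, pen down
FD 17: (0,0) -> (17,0) [heading=0, draw]
RT 90: heading 0 -> 270
FD 7: (17,0) -> (17,-7) [heading=270, draw]
Final: pos=(17,-7), heading=270, 2 segment(s) drawn

Answer: 17 -7 270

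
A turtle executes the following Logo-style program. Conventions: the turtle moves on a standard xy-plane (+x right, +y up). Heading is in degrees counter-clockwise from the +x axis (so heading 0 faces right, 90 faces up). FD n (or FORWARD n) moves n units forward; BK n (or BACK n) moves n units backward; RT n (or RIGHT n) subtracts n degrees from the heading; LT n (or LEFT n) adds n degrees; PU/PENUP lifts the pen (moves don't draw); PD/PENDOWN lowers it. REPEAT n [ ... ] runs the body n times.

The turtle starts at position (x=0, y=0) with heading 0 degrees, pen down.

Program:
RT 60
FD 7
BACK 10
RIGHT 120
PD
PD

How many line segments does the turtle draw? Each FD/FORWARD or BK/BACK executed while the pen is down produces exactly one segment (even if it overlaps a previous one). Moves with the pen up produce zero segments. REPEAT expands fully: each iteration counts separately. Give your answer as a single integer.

Executing turtle program step by step:
Start: pos=(0,0), heading=0, pen down
RT 60: heading 0 -> 300
FD 7: (0,0) -> (3.5,-6.062) [heading=300, draw]
BK 10: (3.5,-6.062) -> (-1.5,2.598) [heading=300, draw]
RT 120: heading 300 -> 180
PD: pen down
PD: pen down
Final: pos=(-1.5,2.598), heading=180, 2 segment(s) drawn
Segments drawn: 2

Answer: 2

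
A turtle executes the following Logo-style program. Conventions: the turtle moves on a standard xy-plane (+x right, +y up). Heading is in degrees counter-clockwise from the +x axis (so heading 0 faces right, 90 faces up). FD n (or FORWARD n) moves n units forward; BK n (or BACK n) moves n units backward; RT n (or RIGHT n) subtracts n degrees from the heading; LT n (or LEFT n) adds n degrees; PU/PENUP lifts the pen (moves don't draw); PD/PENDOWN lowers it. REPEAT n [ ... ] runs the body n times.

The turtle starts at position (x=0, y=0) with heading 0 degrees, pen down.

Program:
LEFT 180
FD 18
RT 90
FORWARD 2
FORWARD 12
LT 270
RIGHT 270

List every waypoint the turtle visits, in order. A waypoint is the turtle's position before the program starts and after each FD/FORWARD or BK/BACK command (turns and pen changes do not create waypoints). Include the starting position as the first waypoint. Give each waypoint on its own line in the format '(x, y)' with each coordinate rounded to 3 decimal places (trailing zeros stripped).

Answer: (0, 0)
(-18, 0)
(-18, 2)
(-18, 14)

Derivation:
Executing turtle program step by step:
Start: pos=(0,0), heading=0, pen down
LT 180: heading 0 -> 180
FD 18: (0,0) -> (-18,0) [heading=180, draw]
RT 90: heading 180 -> 90
FD 2: (-18,0) -> (-18,2) [heading=90, draw]
FD 12: (-18,2) -> (-18,14) [heading=90, draw]
LT 270: heading 90 -> 0
RT 270: heading 0 -> 90
Final: pos=(-18,14), heading=90, 3 segment(s) drawn
Waypoints (4 total):
(0, 0)
(-18, 0)
(-18, 2)
(-18, 14)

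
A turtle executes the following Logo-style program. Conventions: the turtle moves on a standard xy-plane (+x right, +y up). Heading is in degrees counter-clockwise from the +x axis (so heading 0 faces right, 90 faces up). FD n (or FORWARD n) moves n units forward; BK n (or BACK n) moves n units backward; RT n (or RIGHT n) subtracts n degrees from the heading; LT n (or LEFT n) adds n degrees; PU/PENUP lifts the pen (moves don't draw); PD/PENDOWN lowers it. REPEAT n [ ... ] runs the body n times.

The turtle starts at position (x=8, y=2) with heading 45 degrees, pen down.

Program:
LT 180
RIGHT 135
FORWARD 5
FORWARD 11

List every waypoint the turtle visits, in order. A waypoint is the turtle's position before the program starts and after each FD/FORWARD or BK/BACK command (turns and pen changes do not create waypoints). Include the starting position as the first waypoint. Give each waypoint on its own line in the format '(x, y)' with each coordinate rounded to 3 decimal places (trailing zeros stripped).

Answer: (8, 2)
(8, 7)
(8, 18)

Derivation:
Executing turtle program step by step:
Start: pos=(8,2), heading=45, pen down
LT 180: heading 45 -> 225
RT 135: heading 225 -> 90
FD 5: (8,2) -> (8,7) [heading=90, draw]
FD 11: (8,7) -> (8,18) [heading=90, draw]
Final: pos=(8,18), heading=90, 2 segment(s) drawn
Waypoints (3 total):
(8, 2)
(8, 7)
(8, 18)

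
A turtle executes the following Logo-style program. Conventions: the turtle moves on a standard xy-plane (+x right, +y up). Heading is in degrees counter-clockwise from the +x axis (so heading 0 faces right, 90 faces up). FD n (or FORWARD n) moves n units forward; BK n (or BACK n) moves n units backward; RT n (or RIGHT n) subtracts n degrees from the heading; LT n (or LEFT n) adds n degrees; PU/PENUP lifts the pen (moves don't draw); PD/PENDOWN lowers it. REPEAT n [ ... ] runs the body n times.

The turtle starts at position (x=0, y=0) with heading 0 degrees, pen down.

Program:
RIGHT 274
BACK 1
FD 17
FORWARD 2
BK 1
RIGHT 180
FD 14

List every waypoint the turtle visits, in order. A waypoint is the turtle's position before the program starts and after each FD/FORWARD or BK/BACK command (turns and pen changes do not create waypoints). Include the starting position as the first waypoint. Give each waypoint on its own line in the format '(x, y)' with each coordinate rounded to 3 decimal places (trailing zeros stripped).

Answer: (0, 0)
(-0.07, -0.998)
(1.116, 15.961)
(1.256, 17.956)
(1.186, 16.959)
(0.209, 2.993)

Derivation:
Executing turtle program step by step:
Start: pos=(0,0), heading=0, pen down
RT 274: heading 0 -> 86
BK 1: (0,0) -> (-0.07,-0.998) [heading=86, draw]
FD 17: (-0.07,-0.998) -> (1.116,15.961) [heading=86, draw]
FD 2: (1.116,15.961) -> (1.256,17.956) [heading=86, draw]
BK 1: (1.256,17.956) -> (1.186,16.959) [heading=86, draw]
RT 180: heading 86 -> 266
FD 14: (1.186,16.959) -> (0.209,2.993) [heading=266, draw]
Final: pos=(0.209,2.993), heading=266, 5 segment(s) drawn
Waypoints (6 total):
(0, 0)
(-0.07, -0.998)
(1.116, 15.961)
(1.256, 17.956)
(1.186, 16.959)
(0.209, 2.993)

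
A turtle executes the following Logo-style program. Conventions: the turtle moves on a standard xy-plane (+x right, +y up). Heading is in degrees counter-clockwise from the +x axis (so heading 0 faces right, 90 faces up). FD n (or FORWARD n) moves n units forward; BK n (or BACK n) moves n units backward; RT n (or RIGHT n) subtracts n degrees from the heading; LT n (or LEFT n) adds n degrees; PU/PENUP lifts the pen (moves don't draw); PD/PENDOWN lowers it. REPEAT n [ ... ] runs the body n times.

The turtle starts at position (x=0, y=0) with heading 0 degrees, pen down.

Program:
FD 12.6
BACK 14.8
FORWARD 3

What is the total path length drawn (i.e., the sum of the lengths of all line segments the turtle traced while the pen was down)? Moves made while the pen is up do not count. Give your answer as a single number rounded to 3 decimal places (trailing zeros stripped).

Answer: 30.4

Derivation:
Executing turtle program step by step:
Start: pos=(0,0), heading=0, pen down
FD 12.6: (0,0) -> (12.6,0) [heading=0, draw]
BK 14.8: (12.6,0) -> (-2.2,0) [heading=0, draw]
FD 3: (-2.2,0) -> (0.8,0) [heading=0, draw]
Final: pos=(0.8,0), heading=0, 3 segment(s) drawn

Segment lengths:
  seg 1: (0,0) -> (12.6,0), length = 12.6
  seg 2: (12.6,0) -> (-2.2,0), length = 14.8
  seg 3: (-2.2,0) -> (0.8,0), length = 3
Total = 30.4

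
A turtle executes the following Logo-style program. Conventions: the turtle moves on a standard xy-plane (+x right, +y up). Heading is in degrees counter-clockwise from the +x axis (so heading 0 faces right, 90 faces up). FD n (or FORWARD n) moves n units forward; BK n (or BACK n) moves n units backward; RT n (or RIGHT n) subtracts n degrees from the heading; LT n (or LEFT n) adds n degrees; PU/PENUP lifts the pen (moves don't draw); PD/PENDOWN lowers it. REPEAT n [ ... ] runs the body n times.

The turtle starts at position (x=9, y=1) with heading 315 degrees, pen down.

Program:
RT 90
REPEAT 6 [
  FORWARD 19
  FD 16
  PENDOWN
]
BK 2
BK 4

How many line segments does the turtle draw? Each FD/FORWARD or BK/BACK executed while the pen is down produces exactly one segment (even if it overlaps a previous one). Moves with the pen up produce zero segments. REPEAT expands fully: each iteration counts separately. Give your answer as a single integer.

Answer: 14

Derivation:
Executing turtle program step by step:
Start: pos=(9,1), heading=315, pen down
RT 90: heading 315 -> 225
REPEAT 6 [
  -- iteration 1/6 --
  FD 19: (9,1) -> (-4.435,-12.435) [heading=225, draw]
  FD 16: (-4.435,-12.435) -> (-15.749,-23.749) [heading=225, draw]
  PD: pen down
  -- iteration 2/6 --
  FD 19: (-15.749,-23.749) -> (-29.184,-37.184) [heading=225, draw]
  FD 16: (-29.184,-37.184) -> (-40.497,-48.497) [heading=225, draw]
  PD: pen down
  -- iteration 3/6 --
  FD 19: (-40.497,-48.497) -> (-53.933,-61.933) [heading=225, draw]
  FD 16: (-53.933,-61.933) -> (-65.246,-73.246) [heading=225, draw]
  PD: pen down
  -- iteration 4/6 --
  FD 19: (-65.246,-73.246) -> (-78.681,-86.681) [heading=225, draw]
  FD 16: (-78.681,-86.681) -> (-89.995,-97.995) [heading=225, draw]
  PD: pen down
  -- iteration 5/6 --
  FD 19: (-89.995,-97.995) -> (-103.43,-111.43) [heading=225, draw]
  FD 16: (-103.43,-111.43) -> (-114.744,-122.744) [heading=225, draw]
  PD: pen down
  -- iteration 6/6 --
  FD 19: (-114.744,-122.744) -> (-128.179,-136.179) [heading=225, draw]
  FD 16: (-128.179,-136.179) -> (-139.492,-147.492) [heading=225, draw]
  PD: pen down
]
BK 2: (-139.492,-147.492) -> (-138.078,-146.078) [heading=225, draw]
BK 4: (-138.078,-146.078) -> (-135.25,-143.25) [heading=225, draw]
Final: pos=(-135.25,-143.25), heading=225, 14 segment(s) drawn
Segments drawn: 14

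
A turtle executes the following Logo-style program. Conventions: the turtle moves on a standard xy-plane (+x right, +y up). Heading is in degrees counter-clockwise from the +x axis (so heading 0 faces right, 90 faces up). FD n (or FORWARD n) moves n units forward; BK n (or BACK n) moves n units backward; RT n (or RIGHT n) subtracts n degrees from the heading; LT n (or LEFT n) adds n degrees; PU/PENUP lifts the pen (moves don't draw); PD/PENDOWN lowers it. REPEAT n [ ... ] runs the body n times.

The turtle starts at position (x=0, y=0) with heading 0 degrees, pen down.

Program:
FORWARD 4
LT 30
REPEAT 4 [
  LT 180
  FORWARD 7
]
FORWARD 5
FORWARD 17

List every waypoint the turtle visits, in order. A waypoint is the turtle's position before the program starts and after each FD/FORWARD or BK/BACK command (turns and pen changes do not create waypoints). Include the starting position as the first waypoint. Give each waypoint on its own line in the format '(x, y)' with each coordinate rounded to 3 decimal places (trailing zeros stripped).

Answer: (0, 0)
(4, 0)
(-2.062, -3.5)
(4, 0)
(-2.062, -3.5)
(4, 0)
(8.33, 2.5)
(23.053, 11)

Derivation:
Executing turtle program step by step:
Start: pos=(0,0), heading=0, pen down
FD 4: (0,0) -> (4,0) [heading=0, draw]
LT 30: heading 0 -> 30
REPEAT 4 [
  -- iteration 1/4 --
  LT 180: heading 30 -> 210
  FD 7: (4,0) -> (-2.062,-3.5) [heading=210, draw]
  -- iteration 2/4 --
  LT 180: heading 210 -> 30
  FD 7: (-2.062,-3.5) -> (4,0) [heading=30, draw]
  -- iteration 3/4 --
  LT 180: heading 30 -> 210
  FD 7: (4,0) -> (-2.062,-3.5) [heading=210, draw]
  -- iteration 4/4 --
  LT 180: heading 210 -> 30
  FD 7: (-2.062,-3.5) -> (4,0) [heading=30, draw]
]
FD 5: (4,0) -> (8.33,2.5) [heading=30, draw]
FD 17: (8.33,2.5) -> (23.053,11) [heading=30, draw]
Final: pos=(23.053,11), heading=30, 7 segment(s) drawn
Waypoints (8 total):
(0, 0)
(4, 0)
(-2.062, -3.5)
(4, 0)
(-2.062, -3.5)
(4, 0)
(8.33, 2.5)
(23.053, 11)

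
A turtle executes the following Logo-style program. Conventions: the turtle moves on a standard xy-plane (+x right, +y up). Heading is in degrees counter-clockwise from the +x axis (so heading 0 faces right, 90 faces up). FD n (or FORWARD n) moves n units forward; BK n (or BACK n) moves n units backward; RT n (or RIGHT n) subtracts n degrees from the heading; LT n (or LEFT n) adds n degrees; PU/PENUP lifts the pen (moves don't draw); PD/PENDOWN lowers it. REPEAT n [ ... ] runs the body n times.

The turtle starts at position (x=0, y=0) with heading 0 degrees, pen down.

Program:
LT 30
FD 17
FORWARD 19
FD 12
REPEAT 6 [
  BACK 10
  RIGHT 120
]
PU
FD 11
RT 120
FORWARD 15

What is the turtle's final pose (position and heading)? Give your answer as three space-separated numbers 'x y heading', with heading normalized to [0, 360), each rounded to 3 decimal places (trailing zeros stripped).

Executing turtle program step by step:
Start: pos=(0,0), heading=0, pen down
LT 30: heading 0 -> 30
FD 17: (0,0) -> (14.722,8.5) [heading=30, draw]
FD 19: (14.722,8.5) -> (31.177,18) [heading=30, draw]
FD 12: (31.177,18) -> (41.569,24) [heading=30, draw]
REPEAT 6 [
  -- iteration 1/6 --
  BK 10: (41.569,24) -> (32.909,19) [heading=30, draw]
  RT 120: heading 30 -> 270
  -- iteration 2/6 --
  BK 10: (32.909,19) -> (32.909,29) [heading=270, draw]
  RT 120: heading 270 -> 150
  -- iteration 3/6 --
  BK 10: (32.909,29) -> (41.569,24) [heading=150, draw]
  RT 120: heading 150 -> 30
  -- iteration 4/6 --
  BK 10: (41.569,24) -> (32.909,19) [heading=30, draw]
  RT 120: heading 30 -> 270
  -- iteration 5/6 --
  BK 10: (32.909,19) -> (32.909,29) [heading=270, draw]
  RT 120: heading 270 -> 150
  -- iteration 6/6 --
  BK 10: (32.909,29) -> (41.569,24) [heading=150, draw]
  RT 120: heading 150 -> 30
]
PU: pen up
FD 11: (41.569,24) -> (51.095,29.5) [heading=30, move]
RT 120: heading 30 -> 270
FD 15: (51.095,29.5) -> (51.095,14.5) [heading=270, move]
Final: pos=(51.095,14.5), heading=270, 9 segment(s) drawn

Answer: 51.095 14.5 270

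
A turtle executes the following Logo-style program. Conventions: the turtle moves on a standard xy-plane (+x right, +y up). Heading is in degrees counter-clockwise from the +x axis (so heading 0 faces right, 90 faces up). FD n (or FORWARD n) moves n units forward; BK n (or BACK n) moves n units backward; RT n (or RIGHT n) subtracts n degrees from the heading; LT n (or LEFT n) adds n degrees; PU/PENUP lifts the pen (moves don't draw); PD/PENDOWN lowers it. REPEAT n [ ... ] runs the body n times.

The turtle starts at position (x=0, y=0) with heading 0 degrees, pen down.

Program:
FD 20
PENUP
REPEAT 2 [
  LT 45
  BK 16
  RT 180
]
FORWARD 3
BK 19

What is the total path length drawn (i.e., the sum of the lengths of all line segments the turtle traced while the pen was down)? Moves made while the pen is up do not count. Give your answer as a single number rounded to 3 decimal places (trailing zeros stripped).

Executing turtle program step by step:
Start: pos=(0,0), heading=0, pen down
FD 20: (0,0) -> (20,0) [heading=0, draw]
PU: pen up
REPEAT 2 [
  -- iteration 1/2 --
  LT 45: heading 0 -> 45
  BK 16: (20,0) -> (8.686,-11.314) [heading=45, move]
  RT 180: heading 45 -> 225
  -- iteration 2/2 --
  LT 45: heading 225 -> 270
  BK 16: (8.686,-11.314) -> (8.686,4.686) [heading=270, move]
  RT 180: heading 270 -> 90
]
FD 3: (8.686,4.686) -> (8.686,7.686) [heading=90, move]
BK 19: (8.686,7.686) -> (8.686,-11.314) [heading=90, move]
Final: pos=(8.686,-11.314), heading=90, 1 segment(s) drawn

Segment lengths:
  seg 1: (0,0) -> (20,0), length = 20
Total = 20

Answer: 20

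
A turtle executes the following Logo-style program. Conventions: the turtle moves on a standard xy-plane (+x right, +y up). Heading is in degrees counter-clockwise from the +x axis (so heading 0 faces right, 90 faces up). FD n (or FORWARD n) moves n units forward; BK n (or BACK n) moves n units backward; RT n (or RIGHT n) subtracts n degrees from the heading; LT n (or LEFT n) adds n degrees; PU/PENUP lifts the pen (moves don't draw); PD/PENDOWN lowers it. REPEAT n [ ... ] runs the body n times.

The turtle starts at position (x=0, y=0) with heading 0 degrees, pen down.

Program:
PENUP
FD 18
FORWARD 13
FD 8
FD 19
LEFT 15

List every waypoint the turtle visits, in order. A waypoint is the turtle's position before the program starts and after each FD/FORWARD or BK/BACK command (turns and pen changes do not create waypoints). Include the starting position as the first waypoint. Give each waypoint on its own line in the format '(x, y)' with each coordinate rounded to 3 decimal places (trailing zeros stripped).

Answer: (0, 0)
(18, 0)
(31, 0)
(39, 0)
(58, 0)

Derivation:
Executing turtle program step by step:
Start: pos=(0,0), heading=0, pen down
PU: pen up
FD 18: (0,0) -> (18,0) [heading=0, move]
FD 13: (18,0) -> (31,0) [heading=0, move]
FD 8: (31,0) -> (39,0) [heading=0, move]
FD 19: (39,0) -> (58,0) [heading=0, move]
LT 15: heading 0 -> 15
Final: pos=(58,0), heading=15, 0 segment(s) drawn
Waypoints (5 total):
(0, 0)
(18, 0)
(31, 0)
(39, 0)
(58, 0)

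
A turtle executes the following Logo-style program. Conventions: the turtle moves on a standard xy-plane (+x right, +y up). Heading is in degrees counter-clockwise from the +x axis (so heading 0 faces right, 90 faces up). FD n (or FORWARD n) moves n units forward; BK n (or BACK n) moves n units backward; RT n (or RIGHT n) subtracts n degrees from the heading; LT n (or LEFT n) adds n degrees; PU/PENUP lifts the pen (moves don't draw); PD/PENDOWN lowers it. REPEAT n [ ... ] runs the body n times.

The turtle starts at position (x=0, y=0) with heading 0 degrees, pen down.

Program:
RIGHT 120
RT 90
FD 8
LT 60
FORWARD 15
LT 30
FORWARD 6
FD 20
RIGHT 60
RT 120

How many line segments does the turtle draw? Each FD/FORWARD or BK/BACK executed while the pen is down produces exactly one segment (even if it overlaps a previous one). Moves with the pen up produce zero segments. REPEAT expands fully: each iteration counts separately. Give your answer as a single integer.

Executing turtle program step by step:
Start: pos=(0,0), heading=0, pen down
RT 120: heading 0 -> 240
RT 90: heading 240 -> 150
FD 8: (0,0) -> (-6.928,4) [heading=150, draw]
LT 60: heading 150 -> 210
FD 15: (-6.928,4) -> (-19.919,-3.5) [heading=210, draw]
LT 30: heading 210 -> 240
FD 6: (-19.919,-3.5) -> (-22.919,-8.696) [heading=240, draw]
FD 20: (-22.919,-8.696) -> (-32.919,-26.017) [heading=240, draw]
RT 60: heading 240 -> 180
RT 120: heading 180 -> 60
Final: pos=(-32.919,-26.017), heading=60, 4 segment(s) drawn
Segments drawn: 4

Answer: 4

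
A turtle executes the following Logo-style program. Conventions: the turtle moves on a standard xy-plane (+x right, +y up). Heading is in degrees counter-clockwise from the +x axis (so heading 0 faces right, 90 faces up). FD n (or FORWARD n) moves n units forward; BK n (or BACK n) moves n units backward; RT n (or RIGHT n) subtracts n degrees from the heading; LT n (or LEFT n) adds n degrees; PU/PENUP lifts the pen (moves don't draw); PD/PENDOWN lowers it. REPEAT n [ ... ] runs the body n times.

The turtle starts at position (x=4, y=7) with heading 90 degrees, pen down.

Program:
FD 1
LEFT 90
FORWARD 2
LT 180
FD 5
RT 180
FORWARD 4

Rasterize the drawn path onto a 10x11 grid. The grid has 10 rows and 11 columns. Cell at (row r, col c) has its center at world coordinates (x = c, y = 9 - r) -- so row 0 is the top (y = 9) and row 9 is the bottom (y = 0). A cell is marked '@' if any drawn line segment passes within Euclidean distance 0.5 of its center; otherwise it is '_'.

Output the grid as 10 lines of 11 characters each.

Segment 0: (4,7) -> (4,8)
Segment 1: (4,8) -> (2,8)
Segment 2: (2,8) -> (7,8)
Segment 3: (7,8) -> (3,8)

Answer: ___________
__@@@@@@___
____@______
___________
___________
___________
___________
___________
___________
___________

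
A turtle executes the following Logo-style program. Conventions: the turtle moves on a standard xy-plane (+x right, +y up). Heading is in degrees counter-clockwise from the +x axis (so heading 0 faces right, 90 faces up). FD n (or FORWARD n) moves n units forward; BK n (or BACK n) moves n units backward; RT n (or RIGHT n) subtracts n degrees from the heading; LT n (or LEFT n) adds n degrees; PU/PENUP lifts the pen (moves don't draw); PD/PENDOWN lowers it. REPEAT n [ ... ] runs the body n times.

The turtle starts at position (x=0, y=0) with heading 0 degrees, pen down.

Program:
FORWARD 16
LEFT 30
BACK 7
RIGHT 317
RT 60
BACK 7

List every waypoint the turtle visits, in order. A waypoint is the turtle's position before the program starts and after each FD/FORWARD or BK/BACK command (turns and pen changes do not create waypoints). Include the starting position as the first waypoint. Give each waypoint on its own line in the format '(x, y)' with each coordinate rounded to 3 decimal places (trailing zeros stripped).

Executing turtle program step by step:
Start: pos=(0,0), heading=0, pen down
FD 16: (0,0) -> (16,0) [heading=0, draw]
LT 30: heading 0 -> 30
BK 7: (16,0) -> (9.938,-3.5) [heading=30, draw]
RT 317: heading 30 -> 73
RT 60: heading 73 -> 13
BK 7: (9.938,-3.5) -> (3.117,-5.075) [heading=13, draw]
Final: pos=(3.117,-5.075), heading=13, 3 segment(s) drawn
Waypoints (4 total):
(0, 0)
(16, 0)
(9.938, -3.5)
(3.117, -5.075)

Answer: (0, 0)
(16, 0)
(9.938, -3.5)
(3.117, -5.075)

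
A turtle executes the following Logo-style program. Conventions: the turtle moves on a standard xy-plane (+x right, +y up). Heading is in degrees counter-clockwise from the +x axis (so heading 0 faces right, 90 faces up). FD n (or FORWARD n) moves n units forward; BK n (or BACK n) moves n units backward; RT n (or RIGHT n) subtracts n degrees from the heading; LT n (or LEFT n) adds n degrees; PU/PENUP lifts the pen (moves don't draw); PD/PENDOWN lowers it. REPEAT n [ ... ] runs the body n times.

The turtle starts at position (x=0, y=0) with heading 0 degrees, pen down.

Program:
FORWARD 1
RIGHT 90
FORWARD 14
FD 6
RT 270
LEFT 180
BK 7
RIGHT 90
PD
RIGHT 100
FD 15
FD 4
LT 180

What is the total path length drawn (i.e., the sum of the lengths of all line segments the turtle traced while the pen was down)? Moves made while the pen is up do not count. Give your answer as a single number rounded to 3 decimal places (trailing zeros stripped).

Answer: 47

Derivation:
Executing turtle program step by step:
Start: pos=(0,0), heading=0, pen down
FD 1: (0,0) -> (1,0) [heading=0, draw]
RT 90: heading 0 -> 270
FD 14: (1,0) -> (1,-14) [heading=270, draw]
FD 6: (1,-14) -> (1,-20) [heading=270, draw]
RT 270: heading 270 -> 0
LT 180: heading 0 -> 180
BK 7: (1,-20) -> (8,-20) [heading=180, draw]
RT 90: heading 180 -> 90
PD: pen down
RT 100: heading 90 -> 350
FD 15: (8,-20) -> (22.772,-22.605) [heading=350, draw]
FD 4: (22.772,-22.605) -> (26.711,-23.299) [heading=350, draw]
LT 180: heading 350 -> 170
Final: pos=(26.711,-23.299), heading=170, 6 segment(s) drawn

Segment lengths:
  seg 1: (0,0) -> (1,0), length = 1
  seg 2: (1,0) -> (1,-14), length = 14
  seg 3: (1,-14) -> (1,-20), length = 6
  seg 4: (1,-20) -> (8,-20), length = 7
  seg 5: (8,-20) -> (22.772,-22.605), length = 15
  seg 6: (22.772,-22.605) -> (26.711,-23.299), length = 4
Total = 47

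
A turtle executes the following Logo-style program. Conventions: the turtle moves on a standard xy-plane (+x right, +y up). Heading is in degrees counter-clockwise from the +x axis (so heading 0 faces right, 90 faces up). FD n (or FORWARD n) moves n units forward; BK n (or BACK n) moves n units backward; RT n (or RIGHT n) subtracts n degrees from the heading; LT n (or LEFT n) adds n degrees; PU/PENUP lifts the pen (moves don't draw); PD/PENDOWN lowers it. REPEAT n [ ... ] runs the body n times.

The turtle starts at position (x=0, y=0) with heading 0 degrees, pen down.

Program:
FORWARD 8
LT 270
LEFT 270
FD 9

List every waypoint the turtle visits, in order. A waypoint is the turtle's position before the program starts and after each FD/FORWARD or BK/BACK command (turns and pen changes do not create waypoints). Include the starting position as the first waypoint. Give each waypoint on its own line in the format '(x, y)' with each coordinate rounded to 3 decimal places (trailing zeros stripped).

Executing turtle program step by step:
Start: pos=(0,0), heading=0, pen down
FD 8: (0,0) -> (8,0) [heading=0, draw]
LT 270: heading 0 -> 270
LT 270: heading 270 -> 180
FD 9: (8,0) -> (-1,0) [heading=180, draw]
Final: pos=(-1,0), heading=180, 2 segment(s) drawn
Waypoints (3 total):
(0, 0)
(8, 0)
(-1, 0)

Answer: (0, 0)
(8, 0)
(-1, 0)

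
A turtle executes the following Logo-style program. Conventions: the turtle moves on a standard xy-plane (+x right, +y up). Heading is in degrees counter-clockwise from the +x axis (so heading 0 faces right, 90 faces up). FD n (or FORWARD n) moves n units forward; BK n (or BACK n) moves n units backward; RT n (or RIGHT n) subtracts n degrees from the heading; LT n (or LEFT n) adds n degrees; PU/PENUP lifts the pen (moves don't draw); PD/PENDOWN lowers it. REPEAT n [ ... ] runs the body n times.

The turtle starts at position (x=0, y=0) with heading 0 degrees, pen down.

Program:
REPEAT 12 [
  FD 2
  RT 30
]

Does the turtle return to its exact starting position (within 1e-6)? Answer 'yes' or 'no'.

Answer: yes

Derivation:
Executing turtle program step by step:
Start: pos=(0,0), heading=0, pen down
REPEAT 12 [
  -- iteration 1/12 --
  FD 2: (0,0) -> (2,0) [heading=0, draw]
  RT 30: heading 0 -> 330
  -- iteration 2/12 --
  FD 2: (2,0) -> (3.732,-1) [heading=330, draw]
  RT 30: heading 330 -> 300
  -- iteration 3/12 --
  FD 2: (3.732,-1) -> (4.732,-2.732) [heading=300, draw]
  RT 30: heading 300 -> 270
  -- iteration 4/12 --
  FD 2: (4.732,-2.732) -> (4.732,-4.732) [heading=270, draw]
  RT 30: heading 270 -> 240
  -- iteration 5/12 --
  FD 2: (4.732,-4.732) -> (3.732,-6.464) [heading=240, draw]
  RT 30: heading 240 -> 210
  -- iteration 6/12 --
  FD 2: (3.732,-6.464) -> (2,-7.464) [heading=210, draw]
  RT 30: heading 210 -> 180
  -- iteration 7/12 --
  FD 2: (2,-7.464) -> (0,-7.464) [heading=180, draw]
  RT 30: heading 180 -> 150
  -- iteration 8/12 --
  FD 2: (0,-7.464) -> (-1.732,-6.464) [heading=150, draw]
  RT 30: heading 150 -> 120
  -- iteration 9/12 --
  FD 2: (-1.732,-6.464) -> (-2.732,-4.732) [heading=120, draw]
  RT 30: heading 120 -> 90
  -- iteration 10/12 --
  FD 2: (-2.732,-4.732) -> (-2.732,-2.732) [heading=90, draw]
  RT 30: heading 90 -> 60
  -- iteration 11/12 --
  FD 2: (-2.732,-2.732) -> (-1.732,-1) [heading=60, draw]
  RT 30: heading 60 -> 30
  -- iteration 12/12 --
  FD 2: (-1.732,-1) -> (0,0) [heading=30, draw]
  RT 30: heading 30 -> 0
]
Final: pos=(0,0), heading=0, 12 segment(s) drawn

Start position: (0, 0)
Final position: (0, 0)
Distance = 0; < 1e-6 -> CLOSED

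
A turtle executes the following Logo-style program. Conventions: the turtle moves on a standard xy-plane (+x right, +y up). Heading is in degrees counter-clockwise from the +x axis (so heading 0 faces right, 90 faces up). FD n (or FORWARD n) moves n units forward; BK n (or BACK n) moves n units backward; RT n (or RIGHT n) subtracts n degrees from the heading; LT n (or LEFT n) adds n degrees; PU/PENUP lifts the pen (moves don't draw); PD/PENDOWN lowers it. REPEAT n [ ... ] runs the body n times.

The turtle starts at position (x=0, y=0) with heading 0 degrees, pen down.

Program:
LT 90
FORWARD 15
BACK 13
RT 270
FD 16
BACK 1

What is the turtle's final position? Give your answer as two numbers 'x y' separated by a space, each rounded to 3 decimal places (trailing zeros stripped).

Answer: -15 2

Derivation:
Executing turtle program step by step:
Start: pos=(0,0), heading=0, pen down
LT 90: heading 0 -> 90
FD 15: (0,0) -> (0,15) [heading=90, draw]
BK 13: (0,15) -> (0,2) [heading=90, draw]
RT 270: heading 90 -> 180
FD 16: (0,2) -> (-16,2) [heading=180, draw]
BK 1: (-16,2) -> (-15,2) [heading=180, draw]
Final: pos=(-15,2), heading=180, 4 segment(s) drawn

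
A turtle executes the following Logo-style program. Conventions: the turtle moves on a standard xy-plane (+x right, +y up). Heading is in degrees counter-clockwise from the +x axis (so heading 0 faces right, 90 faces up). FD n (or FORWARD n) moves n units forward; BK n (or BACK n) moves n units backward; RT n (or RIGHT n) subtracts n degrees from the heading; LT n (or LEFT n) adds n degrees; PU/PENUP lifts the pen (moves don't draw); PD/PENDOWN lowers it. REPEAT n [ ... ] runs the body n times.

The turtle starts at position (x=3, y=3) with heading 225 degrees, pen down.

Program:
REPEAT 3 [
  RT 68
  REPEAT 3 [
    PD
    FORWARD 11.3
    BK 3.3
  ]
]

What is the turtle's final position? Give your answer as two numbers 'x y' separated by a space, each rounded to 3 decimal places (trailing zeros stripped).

Answer: 3.733 44.975

Derivation:
Executing turtle program step by step:
Start: pos=(3,3), heading=225, pen down
REPEAT 3 [
  -- iteration 1/3 --
  RT 68: heading 225 -> 157
  REPEAT 3 [
    -- iteration 1/3 --
    PD: pen down
    FD 11.3: (3,3) -> (-7.402,7.415) [heading=157, draw]
    BK 3.3: (-7.402,7.415) -> (-4.364,6.126) [heading=157, draw]
    -- iteration 2/3 --
    PD: pen down
    FD 11.3: (-4.364,6.126) -> (-14.766,10.541) [heading=157, draw]
    BK 3.3: (-14.766,10.541) -> (-11.728,9.252) [heading=157, draw]
    -- iteration 3/3 --
    PD: pen down
    FD 11.3: (-11.728,9.252) -> (-22.13,13.667) [heading=157, draw]
    BK 3.3: (-22.13,13.667) -> (-19.092,12.378) [heading=157, draw]
  ]
  -- iteration 2/3 --
  RT 68: heading 157 -> 89
  REPEAT 3 [
    -- iteration 1/3 --
    PD: pen down
    FD 11.3: (-19.092,12.378) -> (-18.895,23.676) [heading=89, draw]
    BK 3.3: (-18.895,23.676) -> (-18.952,20.376) [heading=89, draw]
    -- iteration 2/3 --
    PD: pen down
    FD 11.3: (-18.952,20.376) -> (-18.755,31.675) [heading=89, draw]
    BK 3.3: (-18.755,31.675) -> (-18.813,28.375) [heading=89, draw]
    -- iteration 3/3 --
    PD: pen down
    FD 11.3: (-18.813,28.375) -> (-18.616,39.673) [heading=89, draw]
    BK 3.3: (-18.616,39.673) -> (-18.673,36.374) [heading=89, draw]
  ]
  -- iteration 3/3 --
  RT 68: heading 89 -> 21
  REPEAT 3 [
    -- iteration 1/3 --
    PD: pen down
    FD 11.3: (-18.673,36.374) -> (-8.124,40.423) [heading=21, draw]
    BK 3.3: (-8.124,40.423) -> (-11.205,39.241) [heading=21, draw]
    -- iteration 2/3 --
    PD: pen down
    FD 11.3: (-11.205,39.241) -> (-0.655,43.29) [heading=21, draw]
    BK 3.3: (-0.655,43.29) -> (-3.736,42.108) [heading=21, draw]
    -- iteration 3/3 --
    PD: pen down
    FD 11.3: (-3.736,42.108) -> (6.813,46.157) [heading=21, draw]
    BK 3.3: (6.813,46.157) -> (3.733,44.975) [heading=21, draw]
  ]
]
Final: pos=(3.733,44.975), heading=21, 18 segment(s) drawn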